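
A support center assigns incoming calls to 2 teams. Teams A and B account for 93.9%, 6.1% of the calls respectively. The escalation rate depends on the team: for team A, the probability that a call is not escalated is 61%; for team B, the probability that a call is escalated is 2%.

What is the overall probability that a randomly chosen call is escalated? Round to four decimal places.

P(E|A) = 1 − 0.61 = 0.39.
P(E) = P(E|A)·P(A) + P(E|B)·P(B)
      = 0.39·0.939 + 0.02·0.061
      = 0.36621 + 0.00122 = 0.36743

P(E) ≈ 0.3674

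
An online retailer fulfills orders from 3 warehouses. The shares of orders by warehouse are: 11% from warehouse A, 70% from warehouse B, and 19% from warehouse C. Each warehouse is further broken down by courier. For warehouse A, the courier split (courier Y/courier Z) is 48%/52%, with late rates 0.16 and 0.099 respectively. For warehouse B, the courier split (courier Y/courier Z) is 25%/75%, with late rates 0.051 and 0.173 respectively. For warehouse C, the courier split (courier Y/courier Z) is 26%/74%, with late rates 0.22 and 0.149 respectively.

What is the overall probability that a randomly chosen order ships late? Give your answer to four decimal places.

0.1457

P(L|A) = 0.48·0.16 + 0.52·0.099 = 0.0768 + 0.05148 = 0.12828
P(L|B) = 0.25·0.051 + 0.75·0.173 = 0.01275 + 0.12975 = 0.1425
P(L|C) = 0.26·0.22 + 0.74·0.149 = 0.0572 + 0.11026 = 0.16746
Then overall,
P(L) = 0.11·0.12828 + 0.7·0.1425 + 0.19·0.16746
      = 0.0141108 + 0.09975 + 0.0318174 = 0.1456782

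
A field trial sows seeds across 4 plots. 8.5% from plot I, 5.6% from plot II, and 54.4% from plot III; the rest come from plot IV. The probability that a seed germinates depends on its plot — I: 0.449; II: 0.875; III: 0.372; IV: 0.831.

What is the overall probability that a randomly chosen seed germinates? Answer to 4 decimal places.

0.5513

P(IV) = 1 − (0.085 + 0.056 + 0.544) = 0.315.
P(G) = P(G|I)·P(I) + P(G|II)·P(II) + P(G|III)·P(III) + P(G|IV)·P(IV)
      = 0.449·0.085 + 0.875·0.056 + 0.372·0.544 + 0.831·0.315
      = 0.038165 + 0.049 + 0.202368 + 0.261765 = 0.551298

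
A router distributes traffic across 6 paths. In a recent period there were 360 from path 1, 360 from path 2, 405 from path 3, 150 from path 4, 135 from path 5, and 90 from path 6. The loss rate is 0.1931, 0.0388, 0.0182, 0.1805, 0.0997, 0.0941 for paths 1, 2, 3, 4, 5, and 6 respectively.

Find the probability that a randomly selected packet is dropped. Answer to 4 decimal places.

0.0932

Total: 360 + 360 + 405 + 150 + 135 + 90 = 1500.
P(1) = 360/1500 = 0.24. P(2) = 360/1500 = 0.24. P(3) = 405/1500 = 0.27. P(4) = 150/1500 = 0.1. P(5) = 135/1500 = 0.09. P(6) = 90/1500 = 0.06.
P(L) = P(L|1)·P(1) + P(L|2)·P(2) + P(L|3)·P(3) + P(L|4)·P(4) + P(L|5)·P(5) + P(L|6)·P(6)
      = 0.1931·0.24 + 0.0388·0.24 + 0.0182·0.27 + 0.1805·0.1 + 0.0997·0.09 + 0.0941·0.06
      = 0.046344 + 0.009312 + 0.004914 + 0.01805 + 0.008973 + 0.005646 = 0.093239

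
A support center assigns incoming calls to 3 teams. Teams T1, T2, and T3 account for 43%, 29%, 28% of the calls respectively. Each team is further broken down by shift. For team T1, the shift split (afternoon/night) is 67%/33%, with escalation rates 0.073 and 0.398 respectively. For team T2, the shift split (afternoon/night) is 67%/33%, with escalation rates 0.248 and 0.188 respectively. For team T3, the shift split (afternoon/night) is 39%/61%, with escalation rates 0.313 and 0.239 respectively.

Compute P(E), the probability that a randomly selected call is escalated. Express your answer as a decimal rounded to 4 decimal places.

P(E|T1) = 0.67·0.073 + 0.33·0.398 = 0.04891 + 0.13134 = 0.18025
P(E|T2) = 0.67·0.248 + 0.33·0.188 = 0.16616 + 0.06204 = 0.2282
P(E|T3) = 0.39·0.313 + 0.61·0.239 = 0.12207 + 0.14579 = 0.26786
Then overall,
P(E) = 0.43·0.18025 + 0.29·0.2282 + 0.28·0.26786
      = 0.0775075 + 0.066178 + 0.0750008 = 0.2186863

0.2187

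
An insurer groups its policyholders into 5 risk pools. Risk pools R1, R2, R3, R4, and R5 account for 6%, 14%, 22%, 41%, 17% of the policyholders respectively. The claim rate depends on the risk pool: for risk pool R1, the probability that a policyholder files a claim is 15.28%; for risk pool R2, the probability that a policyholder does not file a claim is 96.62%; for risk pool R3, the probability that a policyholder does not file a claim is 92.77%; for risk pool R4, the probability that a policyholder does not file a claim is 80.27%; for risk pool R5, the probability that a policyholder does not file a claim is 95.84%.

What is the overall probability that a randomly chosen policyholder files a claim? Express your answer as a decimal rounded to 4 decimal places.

P(C|R2) = 1 − 0.9662 = 0.0338.
P(C|R3) = 1 − 0.9277 = 0.0723.
P(C|R4) = 1 − 0.8027 = 0.1973.
P(C|R5) = 1 − 0.9584 = 0.0416.
P(C) = P(C|R1)·P(R1) + P(C|R2)·P(R2) + P(C|R3)·P(R3) + P(C|R4)·P(R4) + P(C|R5)·P(R5)
      = 0.1528·0.06 + 0.0338·0.14 + 0.0723·0.22 + 0.1973·0.41 + 0.0416·0.17
      = 0.009168 + 0.004732 + 0.015906 + 0.080893 + 0.007072 = 0.117771

P(C) ≈ 0.1178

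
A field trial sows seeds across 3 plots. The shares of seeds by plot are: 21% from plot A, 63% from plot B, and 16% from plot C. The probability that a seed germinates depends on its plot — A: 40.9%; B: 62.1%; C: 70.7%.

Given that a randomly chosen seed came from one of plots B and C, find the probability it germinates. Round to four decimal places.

0.6384

Let S = {B, C}.
P(S) = 0.63 + 0.16 = 0.79.
P(G ∩ S) = 0.621·0.63 + 0.707·0.16 = 0.39123 + 0.11312 = 0.50435.
P(G | S) = 0.50435 / 0.79 = 0.638418…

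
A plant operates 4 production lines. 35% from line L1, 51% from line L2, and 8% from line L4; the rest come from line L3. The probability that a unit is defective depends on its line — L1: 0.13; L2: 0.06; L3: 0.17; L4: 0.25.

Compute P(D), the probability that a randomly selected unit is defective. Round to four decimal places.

0.1063

P(L3) = 1 − (0.35 + 0.51 + 0.08) = 0.06.
By the law of total probability,
P(D) = P(D|L1)·P(L1) + P(D|L2)·P(L2) + P(D|L3)·P(L3) + P(D|L4)·P(L4)
      = 0.13·0.35 + 0.06·0.51 + 0.17·0.06 + 0.25·0.08
      = 0.0455 + 0.0306 + 0.0102 + 0.02 = 0.1063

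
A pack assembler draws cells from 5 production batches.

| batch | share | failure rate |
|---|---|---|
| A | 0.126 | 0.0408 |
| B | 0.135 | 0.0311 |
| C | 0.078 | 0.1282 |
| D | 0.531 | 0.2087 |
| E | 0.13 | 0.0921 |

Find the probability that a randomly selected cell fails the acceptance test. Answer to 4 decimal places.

P(F) = P(F|A)·P(A) + P(F|B)·P(B) + P(F|C)·P(C) + P(F|D)·P(D) + P(F|E)·P(E)
      = 0.0408·0.126 + 0.0311·0.135 + 0.1282·0.078 + 0.2087·0.531 + 0.0921·0.13
      = 0.0051408 + 0.0041985 + 0.0099996 + 0.1108197 + 0.011973 = 0.1421316

P(F) ≈ 0.1421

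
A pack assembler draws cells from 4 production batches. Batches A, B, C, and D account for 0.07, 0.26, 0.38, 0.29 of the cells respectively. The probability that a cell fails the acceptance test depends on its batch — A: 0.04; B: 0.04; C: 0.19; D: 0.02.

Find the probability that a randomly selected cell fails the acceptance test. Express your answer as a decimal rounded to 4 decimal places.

P(F) ≈ 0.0912

Using total probability over the partition,
P(F) = P(F|A)·P(A) + P(F|B)·P(B) + P(F|C)·P(C) + P(F|D)·P(D)
      = 0.04·0.07 + 0.04·0.26 + 0.19·0.38 + 0.02·0.29
      = 0.0028 + 0.0104 + 0.0722 + 0.0058 = 0.0912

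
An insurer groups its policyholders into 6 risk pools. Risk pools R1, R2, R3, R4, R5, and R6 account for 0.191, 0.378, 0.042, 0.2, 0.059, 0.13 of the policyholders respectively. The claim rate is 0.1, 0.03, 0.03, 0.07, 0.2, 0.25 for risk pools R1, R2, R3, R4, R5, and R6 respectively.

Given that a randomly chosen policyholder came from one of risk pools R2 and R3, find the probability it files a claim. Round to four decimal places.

P(C|S) ≈ 0.0300

Let S = {R2, R3}.
P(S) = 0.378 + 0.042 = 0.42.
P(C ∩ S) = 0.03·0.378 + 0.03·0.042 = 0.01134 + 0.00126 = 0.0126.
P(C | S) = 0.0126 / 0.42 = 0.030000…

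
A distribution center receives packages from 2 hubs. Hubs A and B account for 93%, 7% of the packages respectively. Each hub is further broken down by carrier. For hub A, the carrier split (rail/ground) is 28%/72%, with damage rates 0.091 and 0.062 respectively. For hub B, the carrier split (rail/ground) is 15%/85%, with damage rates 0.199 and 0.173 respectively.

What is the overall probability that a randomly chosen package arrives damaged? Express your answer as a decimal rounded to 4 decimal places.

0.0776

P(D|A) = 0.28·0.091 + 0.72·0.062 = 0.02548 + 0.04464 = 0.07012
P(D|B) = 0.15·0.199 + 0.85·0.173 = 0.02985 + 0.14705 = 0.1769
Then overall,
P(D) = 0.93·0.07012 + 0.07·0.1769
      = 0.0652116 + 0.012383 = 0.0775946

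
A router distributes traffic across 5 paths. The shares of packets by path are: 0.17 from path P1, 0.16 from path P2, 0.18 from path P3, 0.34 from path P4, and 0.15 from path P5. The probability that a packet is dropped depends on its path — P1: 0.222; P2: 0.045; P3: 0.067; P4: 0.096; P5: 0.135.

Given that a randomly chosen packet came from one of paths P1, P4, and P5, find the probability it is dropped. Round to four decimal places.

0.1373

Let S = {P1, P4, P5}.
P(S) = 0.17 + 0.34 + 0.15 = 0.66.
P(L ∩ S) = 0.222·0.17 + 0.096·0.34 + 0.135·0.15 = 0.03774 + 0.03264 + 0.02025 = 0.09063.
P(L | S) = 0.09063 / 0.66 = 0.137318…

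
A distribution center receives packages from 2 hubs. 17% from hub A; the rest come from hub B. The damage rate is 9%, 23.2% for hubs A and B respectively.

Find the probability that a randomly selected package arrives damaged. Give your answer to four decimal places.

P(B) = 1 − (0.17) = 0.83.
P(D) = P(D|A)·P(A) + P(D|B)·P(B)
      = 0.09·0.17 + 0.232·0.83
      = 0.0153 + 0.19256 = 0.20786

0.2079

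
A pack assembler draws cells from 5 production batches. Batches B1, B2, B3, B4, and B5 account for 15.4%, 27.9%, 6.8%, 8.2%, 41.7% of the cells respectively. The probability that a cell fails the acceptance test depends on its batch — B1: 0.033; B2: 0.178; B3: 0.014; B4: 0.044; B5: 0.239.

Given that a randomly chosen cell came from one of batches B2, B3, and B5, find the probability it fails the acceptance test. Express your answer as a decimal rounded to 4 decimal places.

Let S = {B2, B3, B5}.
P(S) = 0.279 + 0.068 + 0.417 = 0.764.
P(F ∩ S) = 0.178·0.279 + 0.014·0.068 + 0.239·0.417 = 0.049662 + 0.000952 + 0.099663 = 0.150277.
P(F | S) = 0.150277 / 0.764 = 0.196698…

P(F|S) ≈ 0.1967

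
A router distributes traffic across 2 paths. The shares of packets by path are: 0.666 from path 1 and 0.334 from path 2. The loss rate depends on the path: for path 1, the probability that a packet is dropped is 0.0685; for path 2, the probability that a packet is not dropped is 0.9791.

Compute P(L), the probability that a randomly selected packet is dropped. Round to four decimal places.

P(L) ≈ 0.0526

P(L|2) = 1 − 0.9791 = 0.0209.
P(L) = P(L|1)·P(1) + P(L|2)·P(2)
      = 0.0685·0.666 + 0.0209·0.334
      = 0.045621 + 0.0069806 = 0.0526016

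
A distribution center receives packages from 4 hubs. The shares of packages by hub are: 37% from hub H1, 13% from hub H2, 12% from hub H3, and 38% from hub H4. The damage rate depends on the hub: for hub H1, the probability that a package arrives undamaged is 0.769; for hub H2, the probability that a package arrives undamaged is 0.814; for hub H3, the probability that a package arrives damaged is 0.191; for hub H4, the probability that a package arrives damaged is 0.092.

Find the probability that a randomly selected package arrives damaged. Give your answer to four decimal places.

0.1675

P(D|H1) = 1 − 0.769 = 0.231.
P(D|H2) = 1 − 0.814 = 0.186.
Summing over the partition,
P(D) = P(D|H1)·P(H1) + P(D|H2)·P(H2) + P(D|H3)·P(H3) + P(D|H4)·P(H4)
      = 0.231·0.37 + 0.186·0.13 + 0.191·0.12 + 0.092·0.38
      = 0.08547 + 0.02418 + 0.02292 + 0.03496 = 0.16753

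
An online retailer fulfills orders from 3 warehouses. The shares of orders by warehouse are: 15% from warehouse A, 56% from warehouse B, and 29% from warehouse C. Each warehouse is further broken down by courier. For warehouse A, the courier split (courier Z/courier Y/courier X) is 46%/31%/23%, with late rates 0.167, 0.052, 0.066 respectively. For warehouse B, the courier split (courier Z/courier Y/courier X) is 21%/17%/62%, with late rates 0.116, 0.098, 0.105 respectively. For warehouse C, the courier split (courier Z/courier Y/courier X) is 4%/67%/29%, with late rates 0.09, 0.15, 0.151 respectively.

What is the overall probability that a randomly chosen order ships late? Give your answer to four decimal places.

0.1185

P(L|A) = 0.46·0.167 + 0.31·0.052 + 0.23·0.066 = 0.07682 + 0.01612 + 0.01518 = 0.10812
P(L|B) = 0.21·0.116 + 0.17·0.098 + 0.62·0.105 = 0.02436 + 0.01666 + 0.0651 = 0.10612
P(L|C) = 0.04·0.09 + 0.67·0.15 + 0.29·0.151 = 0.0036 + 0.1005 + 0.04379 = 0.14789
By total probability over the outer partition,
P(L) = 0.15·0.10812 + 0.56·0.10612 + 0.29·0.14789
      = 0.016218 + 0.0594272 + 0.0428881 = 0.1185333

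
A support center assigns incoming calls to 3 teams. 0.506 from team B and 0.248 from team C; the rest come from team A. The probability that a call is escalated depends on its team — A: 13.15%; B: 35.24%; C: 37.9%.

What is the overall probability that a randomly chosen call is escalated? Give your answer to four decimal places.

P(E) ≈ 0.3047

P(A) = 1 − (0.506 + 0.248) = 0.246.
P(E) = P(E|A)·P(A) + P(E|B)·P(B) + P(E|C)·P(C)
      = 0.1315·0.246 + 0.3524·0.506 + 0.379·0.248
      = 0.032349 + 0.1783144 + 0.093992 = 0.3046554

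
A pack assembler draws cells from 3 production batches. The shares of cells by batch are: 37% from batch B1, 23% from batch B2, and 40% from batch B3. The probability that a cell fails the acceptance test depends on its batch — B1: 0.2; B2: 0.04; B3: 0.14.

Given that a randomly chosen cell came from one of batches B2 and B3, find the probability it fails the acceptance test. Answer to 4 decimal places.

Let S = {B2, B3}.
P(S) = 0.23 + 0.4 = 0.63.
P(F ∩ S) = 0.04·0.23 + 0.14·0.4 = 0.0092 + 0.056 = 0.0652.
P(F | S) = 0.0652 / 0.63 = 0.103492…

0.1035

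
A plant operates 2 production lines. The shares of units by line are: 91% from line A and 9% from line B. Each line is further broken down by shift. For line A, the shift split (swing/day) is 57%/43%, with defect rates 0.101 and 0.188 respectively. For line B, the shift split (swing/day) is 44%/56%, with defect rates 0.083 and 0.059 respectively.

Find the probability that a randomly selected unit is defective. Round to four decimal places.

P(D|A) = 0.57·0.101 + 0.43·0.188 = 0.05757 + 0.08084 = 0.13841
P(D|B) = 0.44·0.083 + 0.56·0.059 = 0.03652 + 0.03304 = 0.06956
Then overall,
P(D) = 0.91·0.13841 + 0.09·0.06956
      = 0.1259531 + 0.0062604 = 0.1322135

0.1322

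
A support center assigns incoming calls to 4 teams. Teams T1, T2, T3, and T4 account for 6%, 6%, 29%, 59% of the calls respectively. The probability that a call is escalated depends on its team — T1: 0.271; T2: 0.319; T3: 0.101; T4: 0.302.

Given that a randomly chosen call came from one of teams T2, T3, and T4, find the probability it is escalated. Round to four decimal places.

P(E|S) ≈ 0.2411

Let S = {T2, T3, T4}.
P(S) = 0.06 + 0.29 + 0.59 = 0.94.
P(E ∩ S) = 0.319·0.06 + 0.101·0.29 + 0.302·0.59 = 0.01914 + 0.02929 + 0.17818 = 0.22661.
P(E | S) = 0.22661 / 0.94 = 0.241074…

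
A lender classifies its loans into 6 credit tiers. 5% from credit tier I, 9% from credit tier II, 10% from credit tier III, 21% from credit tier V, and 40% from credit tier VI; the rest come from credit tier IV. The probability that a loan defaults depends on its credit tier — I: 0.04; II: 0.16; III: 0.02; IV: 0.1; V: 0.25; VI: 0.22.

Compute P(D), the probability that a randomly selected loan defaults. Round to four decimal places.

P(D) ≈ 0.1739

P(IV) = 1 − (0.05 + 0.09 + 0.1 + 0.21 + 0.4) = 0.15.
Using total probability over the partition,
P(D) = P(D|I)·P(I) + P(D|II)·P(II) + P(D|III)·P(III) + P(D|IV)·P(IV) + P(D|V)·P(V) + P(D|VI)·P(VI)
      = 0.04·0.05 + 0.16·0.09 + 0.02·0.1 + 0.1·0.15 + 0.25·0.21 + 0.22·0.4
      = 0.002 + 0.0144 + 0.002 + 0.015 + 0.0525 + 0.088 = 0.1739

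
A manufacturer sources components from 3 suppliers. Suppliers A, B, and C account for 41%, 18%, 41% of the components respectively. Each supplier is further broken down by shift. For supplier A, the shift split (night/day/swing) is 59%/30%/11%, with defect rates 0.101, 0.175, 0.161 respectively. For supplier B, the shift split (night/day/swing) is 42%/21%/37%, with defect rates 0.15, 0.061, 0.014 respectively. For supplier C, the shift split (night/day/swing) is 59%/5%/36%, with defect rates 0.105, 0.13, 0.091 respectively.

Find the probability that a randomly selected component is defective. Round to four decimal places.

P(D|A) = 0.59·0.101 + 0.3·0.175 + 0.11·0.161 = 0.05959 + 0.0525 + 0.01771 = 0.1298
P(D|B) = 0.42·0.15 + 0.21·0.061 + 0.37·0.014 = 0.063 + 0.01281 + 0.00518 = 0.08099
P(D|C) = 0.59·0.105 + 0.05·0.13 + 0.36·0.091 = 0.06195 + 0.0065 + 0.03276 = 0.10121
By total probability over the outer partition,
P(D) = 0.41·0.1298 + 0.18·0.08099 + 0.41·0.10121
      = 0.053218 + 0.0145782 + 0.0414961 = 0.1092923

P(D) ≈ 0.1093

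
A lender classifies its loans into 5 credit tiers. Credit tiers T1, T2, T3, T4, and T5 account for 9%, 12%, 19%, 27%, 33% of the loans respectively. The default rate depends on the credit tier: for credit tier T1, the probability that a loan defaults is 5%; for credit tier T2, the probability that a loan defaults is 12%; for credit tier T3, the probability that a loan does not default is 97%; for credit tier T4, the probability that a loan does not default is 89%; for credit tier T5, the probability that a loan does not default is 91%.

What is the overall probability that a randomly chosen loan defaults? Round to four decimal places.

P(D) ≈ 0.0840

P(D|T3) = 1 − 0.97 = 0.03.
P(D|T4) = 1 − 0.89 = 0.11.
P(D|T5) = 1 − 0.91 = 0.09.
Using total probability over the partition,
P(D) = P(D|T1)·P(T1) + P(D|T2)·P(T2) + P(D|T3)·P(T3) + P(D|T4)·P(T4) + P(D|T5)·P(T5)
      = 0.05·0.09 + 0.12·0.12 + 0.03·0.19 + 0.11·0.27 + 0.09·0.33
      = 0.0045 + 0.0144 + 0.0057 + 0.0297 + 0.0297 = 0.084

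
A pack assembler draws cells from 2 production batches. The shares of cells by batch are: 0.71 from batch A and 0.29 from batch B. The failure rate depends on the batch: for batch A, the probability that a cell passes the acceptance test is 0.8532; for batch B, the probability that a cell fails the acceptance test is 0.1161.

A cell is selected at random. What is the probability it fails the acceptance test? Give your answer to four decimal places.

P(F|A) = 1 − 0.8532 = 0.1468.
P(F) = P(F|A)·P(A) + P(F|B)·P(B)
      = 0.1468·0.71 + 0.1161·0.29
      = 0.104228 + 0.033669 = 0.137897

0.1379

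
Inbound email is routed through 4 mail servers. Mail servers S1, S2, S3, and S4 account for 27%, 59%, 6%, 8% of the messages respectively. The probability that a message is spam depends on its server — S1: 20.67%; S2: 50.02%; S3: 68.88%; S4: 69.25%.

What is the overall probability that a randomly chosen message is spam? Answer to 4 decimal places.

By the law of total probability,
P(S) = P(S|S1)·P(S1) + P(S|S2)·P(S2) + P(S|S3)·P(S3) + P(S|S4)·P(S4)
      = 0.2067·0.27 + 0.5002·0.59 + 0.6888·0.06 + 0.6925·0.08
      = 0.055809 + 0.295118 + 0.041328 + 0.0554 = 0.447655

P(S) ≈ 0.4477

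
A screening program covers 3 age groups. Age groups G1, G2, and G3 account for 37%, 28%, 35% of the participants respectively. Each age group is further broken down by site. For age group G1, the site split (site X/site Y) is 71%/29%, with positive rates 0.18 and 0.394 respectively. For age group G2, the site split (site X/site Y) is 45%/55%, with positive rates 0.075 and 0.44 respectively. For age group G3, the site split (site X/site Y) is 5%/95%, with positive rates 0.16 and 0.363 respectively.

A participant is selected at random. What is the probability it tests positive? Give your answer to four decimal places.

P(T|G1) = 0.71·0.18 + 0.29·0.394 = 0.1278 + 0.11426 = 0.24206
P(T|G2) = 0.45·0.075 + 0.55·0.44 = 0.03375 + 0.242 = 0.27575
P(T|G3) = 0.05·0.16 + 0.95·0.363 = 0.008 + 0.34485 = 0.35285
By total probability over the outer partition,
P(T) = 0.37·0.24206 + 0.28·0.27575 + 0.35·0.35285
      = 0.0895622 + 0.07721 + 0.1234975 = 0.2902697

P(T) ≈ 0.2903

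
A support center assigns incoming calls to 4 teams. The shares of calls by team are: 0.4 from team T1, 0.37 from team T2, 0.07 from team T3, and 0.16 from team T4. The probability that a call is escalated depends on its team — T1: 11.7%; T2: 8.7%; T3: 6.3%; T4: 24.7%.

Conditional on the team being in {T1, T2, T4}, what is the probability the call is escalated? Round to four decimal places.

Let S = {T1, T2, T4}.
P(S) = 0.4 + 0.37 + 0.16 = 0.93.
P(E ∩ S) = 0.117·0.4 + 0.087·0.37 + 0.247·0.16 = 0.0468 + 0.03219 + 0.03952 = 0.11851.
P(E | S) = 0.11851 / 0.93 = 0.127430…

P(E|S) ≈ 0.1274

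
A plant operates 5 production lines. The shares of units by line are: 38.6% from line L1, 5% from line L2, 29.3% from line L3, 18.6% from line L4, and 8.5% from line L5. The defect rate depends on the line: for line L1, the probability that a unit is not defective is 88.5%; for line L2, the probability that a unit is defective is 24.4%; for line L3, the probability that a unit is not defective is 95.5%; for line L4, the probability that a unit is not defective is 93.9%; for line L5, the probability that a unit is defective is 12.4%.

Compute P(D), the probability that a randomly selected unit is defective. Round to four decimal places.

P(D|L1) = 1 − 0.885 = 0.115.
P(D|L3) = 1 − 0.955 = 0.045.
P(D|L4) = 1 − 0.939 = 0.061.
By the law of total probability,
P(D) = P(D|L1)·P(L1) + P(D|L2)·P(L2) + P(D|L3)·P(L3) + P(D|L4)·P(L4) + P(D|L5)·P(L5)
      = 0.115·0.386 + 0.244·0.05 + 0.045·0.293 + 0.061·0.186 + 0.124·0.085
      = 0.04439 + 0.0122 + 0.013185 + 0.011346 + 0.01054 = 0.091661

0.0917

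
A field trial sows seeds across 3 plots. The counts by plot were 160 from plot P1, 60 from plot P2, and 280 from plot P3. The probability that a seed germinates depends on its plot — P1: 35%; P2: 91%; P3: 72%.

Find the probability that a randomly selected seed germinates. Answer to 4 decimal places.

P(G) ≈ 0.6244

Total: 160 + 60 + 280 = 500.
P(P1) = 160/500 = 0.32. P(P2) = 60/500 = 0.12. P(P3) = 280/500 = 0.56.
By the law of total probability,
P(G) = P(G|P1)·P(P1) + P(G|P2)·P(P2) + P(G|P3)·P(P3)
      = 0.35·0.32 + 0.91·0.12 + 0.72·0.56
      = 0.112 + 0.1092 + 0.4032 = 0.6244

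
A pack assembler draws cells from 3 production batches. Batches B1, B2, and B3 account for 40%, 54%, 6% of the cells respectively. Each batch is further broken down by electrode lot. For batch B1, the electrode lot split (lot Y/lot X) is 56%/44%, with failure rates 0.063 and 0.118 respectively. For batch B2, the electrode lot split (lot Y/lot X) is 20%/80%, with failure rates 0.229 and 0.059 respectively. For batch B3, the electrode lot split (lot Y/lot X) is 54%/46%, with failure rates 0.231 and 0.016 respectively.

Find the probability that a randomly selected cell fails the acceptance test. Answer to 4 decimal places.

P(F|B1) = 0.56·0.063 + 0.44·0.118 = 0.03528 + 0.05192 = 0.0872
P(F|B2) = 0.2·0.229 + 0.8·0.059 = 0.0458 + 0.0472 = 0.093
P(F|B3) = 0.54·0.231 + 0.46·0.016 = 0.12474 + 0.00736 = 0.1321
By total probability over the outer partition,
P(F) = 0.4·0.0872 + 0.54·0.093 + 0.06·0.1321
      = 0.03488 + 0.05022 + 0.007926 = 0.093026

P(F) ≈ 0.0930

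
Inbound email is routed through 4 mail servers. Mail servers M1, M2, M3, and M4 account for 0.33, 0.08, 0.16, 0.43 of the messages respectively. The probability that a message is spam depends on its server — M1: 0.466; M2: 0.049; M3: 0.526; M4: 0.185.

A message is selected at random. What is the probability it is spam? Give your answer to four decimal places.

P(S) = P(S|M1)·P(M1) + P(S|M2)·P(M2) + P(S|M3)·P(M3) + P(S|M4)·P(M4)
      = 0.466·0.33 + 0.049·0.08 + 0.526·0.16 + 0.185·0.43
      = 0.15378 + 0.00392 + 0.08416 + 0.07955 = 0.32141

P(S) ≈ 0.3214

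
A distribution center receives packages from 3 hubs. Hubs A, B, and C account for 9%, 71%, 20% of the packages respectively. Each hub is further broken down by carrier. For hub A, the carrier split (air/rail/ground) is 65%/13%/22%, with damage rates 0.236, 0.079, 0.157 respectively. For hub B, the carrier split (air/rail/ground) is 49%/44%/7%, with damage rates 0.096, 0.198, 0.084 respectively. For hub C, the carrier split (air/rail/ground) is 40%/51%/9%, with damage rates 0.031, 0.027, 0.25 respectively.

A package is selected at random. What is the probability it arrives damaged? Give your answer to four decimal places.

P(D|A) = 0.65·0.236 + 0.13·0.079 + 0.22·0.157 = 0.1534 + 0.01027 + 0.03454 = 0.19821
P(D|B) = 0.49·0.096 + 0.44·0.198 + 0.07·0.084 = 0.04704 + 0.08712 + 0.00588 = 0.14004
P(D|C) = 0.4·0.031 + 0.51·0.027 + 0.09·0.25 = 0.0124 + 0.01377 + 0.0225 = 0.04867
Then overall,
P(D) = 0.09·0.19821 + 0.71·0.14004 + 0.2·0.04867
      = 0.0178389 + 0.0994284 + 0.009734 = 0.1270013

0.1270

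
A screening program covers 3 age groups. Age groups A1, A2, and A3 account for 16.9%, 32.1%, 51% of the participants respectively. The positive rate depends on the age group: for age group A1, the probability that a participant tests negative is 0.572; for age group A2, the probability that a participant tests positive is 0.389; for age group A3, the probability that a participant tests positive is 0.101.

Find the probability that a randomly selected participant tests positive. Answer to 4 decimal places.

0.2487

P(T|A1) = 1 − 0.572 = 0.428.
P(T) = P(T|A1)·P(A1) + P(T|A2)·P(A2) + P(T|A3)·P(A3)
      = 0.428·0.169 + 0.389·0.321 + 0.101·0.51
      = 0.072332 + 0.124869 + 0.05151 = 0.248711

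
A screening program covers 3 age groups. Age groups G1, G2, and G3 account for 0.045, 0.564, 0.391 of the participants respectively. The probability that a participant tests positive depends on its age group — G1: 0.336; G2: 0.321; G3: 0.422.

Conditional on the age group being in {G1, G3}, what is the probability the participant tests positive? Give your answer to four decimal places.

P(T|S) ≈ 0.4131

Let S = {G1, G3}.
P(S) = 0.045 + 0.391 = 0.436.
P(T ∩ S) = 0.336·0.045 + 0.422·0.391 = 0.01512 + 0.165002 = 0.180122.
P(T | S) = 0.180122 / 0.436 = 0.413124…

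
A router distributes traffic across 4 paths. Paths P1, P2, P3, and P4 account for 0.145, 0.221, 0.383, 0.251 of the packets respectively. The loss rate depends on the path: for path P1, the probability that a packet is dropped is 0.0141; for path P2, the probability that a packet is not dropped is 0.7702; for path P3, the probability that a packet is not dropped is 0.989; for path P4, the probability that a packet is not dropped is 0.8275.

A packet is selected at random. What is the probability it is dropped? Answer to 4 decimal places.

P(L|P2) = 1 − 0.7702 = 0.2298.
P(L|P3) = 1 − 0.989 = 0.011.
P(L|P4) = 1 − 0.8275 = 0.1725.
P(L) = P(L|P1)·P(P1) + P(L|P2)·P(P2) + P(L|P3)·P(P3) + P(L|P4)·P(P4)
      = 0.0141·0.145 + 0.2298·0.221 + 0.011·0.383 + 0.1725·0.251
      = 0.0020445 + 0.0507858 + 0.004213 + 0.0432975 = 0.1003408

P(L) ≈ 0.1003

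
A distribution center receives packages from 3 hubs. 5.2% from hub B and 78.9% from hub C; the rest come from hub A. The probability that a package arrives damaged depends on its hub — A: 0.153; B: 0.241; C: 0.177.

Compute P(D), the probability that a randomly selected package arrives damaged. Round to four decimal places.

P(D) ≈ 0.1765

P(A) = 1 − (0.052 + 0.789) = 0.159.
By the law of total probability,
P(D) = P(D|A)·P(A) + P(D|B)·P(B) + P(D|C)·P(C)
      = 0.153·0.159 + 0.241·0.052 + 0.177·0.789
      = 0.024327 + 0.012532 + 0.139653 = 0.176512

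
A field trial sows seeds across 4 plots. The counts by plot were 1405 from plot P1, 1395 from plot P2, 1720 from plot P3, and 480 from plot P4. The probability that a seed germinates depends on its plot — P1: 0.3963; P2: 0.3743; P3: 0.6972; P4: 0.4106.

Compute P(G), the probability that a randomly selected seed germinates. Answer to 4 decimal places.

P(G) ≈ 0.4950

Total: 1405 + 1395 + 1720 + 480 = 5000.
P(P1) = 1405/5000 = 0.281. P(P2) = 1395/5000 = 0.279. P(P3) = 1720/5000 = 0.344. P(P4) = 480/5000 = 0.096.
By the law of total probability,
P(G) = P(G|P1)·P(P1) + P(G|P2)·P(P2) + P(G|P3)·P(P3) + P(G|P4)·P(P4)
      = 0.3963·0.281 + 0.3743·0.279 + 0.6972·0.344 + 0.4106·0.096
      = 0.1113603 + 0.1044297 + 0.2398368 + 0.0394176 = 0.4950444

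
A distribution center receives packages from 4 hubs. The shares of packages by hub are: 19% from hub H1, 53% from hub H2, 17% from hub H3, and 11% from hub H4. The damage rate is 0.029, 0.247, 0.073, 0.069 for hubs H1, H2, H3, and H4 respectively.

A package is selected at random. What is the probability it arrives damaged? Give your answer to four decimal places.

0.1564

P(D) = P(D|H1)·P(H1) + P(D|H2)·P(H2) + P(D|H3)·P(H3) + P(D|H4)·P(H4)
      = 0.029·0.19 + 0.247·0.53 + 0.073·0.17 + 0.069·0.11
      = 0.00551 + 0.13091 + 0.01241 + 0.00759 = 0.15642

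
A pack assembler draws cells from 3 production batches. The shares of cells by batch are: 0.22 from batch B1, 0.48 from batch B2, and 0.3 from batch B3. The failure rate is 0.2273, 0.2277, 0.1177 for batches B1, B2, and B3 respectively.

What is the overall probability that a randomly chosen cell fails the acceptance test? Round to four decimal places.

0.1946

P(F) = P(F|B1)·P(B1) + P(F|B2)·P(B2) + P(F|B3)·P(B3)
      = 0.2273·0.22 + 0.2277·0.48 + 0.1177·0.3
      = 0.050006 + 0.109296 + 0.03531 = 0.194612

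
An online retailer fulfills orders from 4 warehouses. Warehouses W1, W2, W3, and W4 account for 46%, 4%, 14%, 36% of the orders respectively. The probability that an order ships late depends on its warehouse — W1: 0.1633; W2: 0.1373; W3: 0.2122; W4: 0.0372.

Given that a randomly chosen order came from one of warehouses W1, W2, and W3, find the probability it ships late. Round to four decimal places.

Let S = {W1, W2, W3}.
P(S) = 0.46 + 0.04 + 0.14 = 0.64.
P(L ∩ S) = 0.1633·0.46 + 0.1373·0.04 + 0.2122·0.14 = 0.075118 + 0.005492 + 0.029708 = 0.110318.
P(L | S) = 0.110318 / 0.64 = 0.172372…

P(L|S) ≈ 0.1724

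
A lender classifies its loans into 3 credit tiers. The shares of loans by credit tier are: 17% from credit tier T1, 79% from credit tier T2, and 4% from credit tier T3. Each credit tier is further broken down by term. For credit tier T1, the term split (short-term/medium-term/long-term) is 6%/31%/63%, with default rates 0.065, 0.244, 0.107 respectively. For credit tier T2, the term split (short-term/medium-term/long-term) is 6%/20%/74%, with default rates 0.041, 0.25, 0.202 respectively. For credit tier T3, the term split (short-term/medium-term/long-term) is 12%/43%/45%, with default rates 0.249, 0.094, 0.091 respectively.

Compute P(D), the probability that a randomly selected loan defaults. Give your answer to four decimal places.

0.1890

P(D|T1) = 0.06·0.065 + 0.31·0.244 + 0.63·0.107 = 0.0039 + 0.07564 + 0.06741 = 0.14695
P(D|T2) = 0.06·0.041 + 0.2·0.25 + 0.74·0.202 = 0.00246 + 0.05 + 0.14948 = 0.20194
P(D|T3) = 0.12·0.249 + 0.43·0.094 + 0.45·0.091 = 0.02988 + 0.04042 + 0.04095 = 0.11125
Then overall,
P(D) = 0.17·0.14695 + 0.79·0.20194 + 0.04·0.11125
      = 0.0249815 + 0.1595326 + 0.00445 = 0.1889641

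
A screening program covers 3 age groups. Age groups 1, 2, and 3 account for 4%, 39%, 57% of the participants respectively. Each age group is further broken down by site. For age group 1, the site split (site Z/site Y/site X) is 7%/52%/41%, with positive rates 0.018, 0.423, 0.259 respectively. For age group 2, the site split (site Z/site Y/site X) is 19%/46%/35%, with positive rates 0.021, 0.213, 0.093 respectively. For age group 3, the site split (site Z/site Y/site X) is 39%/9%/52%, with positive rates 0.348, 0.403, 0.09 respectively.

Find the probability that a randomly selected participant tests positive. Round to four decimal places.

P(T|1) = 0.07·0.018 + 0.52·0.423 + 0.41·0.259 = 0.00126 + 0.21996 + 0.10619 = 0.32741
P(T|2) = 0.19·0.021 + 0.46·0.213 + 0.35·0.093 = 0.00399 + 0.09798 + 0.03255 = 0.13452
P(T|3) = 0.39·0.348 + 0.09·0.403 + 0.52·0.09 = 0.13572 + 0.03627 + 0.0468 = 0.21879
By total probability over the outer partition,
P(T) = 0.04·0.32741 + 0.39·0.13452 + 0.57·0.21879
      = 0.0130964 + 0.0524628 + 0.1247103 = 0.1902695

P(T) ≈ 0.1903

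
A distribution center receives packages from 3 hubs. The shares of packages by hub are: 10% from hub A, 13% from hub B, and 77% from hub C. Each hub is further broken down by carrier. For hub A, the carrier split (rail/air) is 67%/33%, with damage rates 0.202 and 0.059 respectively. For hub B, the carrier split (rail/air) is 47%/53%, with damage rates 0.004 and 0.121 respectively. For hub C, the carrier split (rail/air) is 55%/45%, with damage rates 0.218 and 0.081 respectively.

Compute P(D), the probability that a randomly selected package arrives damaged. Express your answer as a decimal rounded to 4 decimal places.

P(D|A) = 0.67·0.202 + 0.33·0.059 = 0.13534 + 0.01947 = 0.15481
P(D|B) = 0.47·0.004 + 0.53·0.121 = 0.00188 + 0.06413 = 0.06601
P(D|C) = 0.55·0.218 + 0.45·0.081 = 0.1199 + 0.03645 = 0.15635
By total probability over the outer partition,
P(D) = 0.1·0.15481 + 0.13·0.06601 + 0.77·0.15635
      = 0.015481 + 0.0085813 + 0.1203895 = 0.1444518

P(D) ≈ 0.1445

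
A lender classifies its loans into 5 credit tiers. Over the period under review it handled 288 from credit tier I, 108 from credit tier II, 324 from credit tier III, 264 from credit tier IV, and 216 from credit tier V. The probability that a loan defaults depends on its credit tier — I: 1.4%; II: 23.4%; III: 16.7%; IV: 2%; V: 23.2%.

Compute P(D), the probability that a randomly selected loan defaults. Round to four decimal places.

P(D) ≈ 0.1157

Total: 288 + 108 + 324 + 264 + 216 = 1200.
P(I) = 288/1200 = 0.24. P(II) = 108/1200 = 0.09. P(III) = 324/1200 = 0.27. P(IV) = 264/1200 = 0.22. P(V) = 216/1200 = 0.18.
P(D) = P(D|I)·P(I) + P(D|II)·P(II) + P(D|III)·P(III) + P(D|IV)·P(IV) + P(D|V)·P(V)
      = 0.014·0.24 + 0.234·0.09 + 0.167·0.27 + 0.02·0.22 + 0.232·0.18
      = 0.00336 + 0.02106 + 0.04509 + 0.0044 + 0.04176 = 0.11567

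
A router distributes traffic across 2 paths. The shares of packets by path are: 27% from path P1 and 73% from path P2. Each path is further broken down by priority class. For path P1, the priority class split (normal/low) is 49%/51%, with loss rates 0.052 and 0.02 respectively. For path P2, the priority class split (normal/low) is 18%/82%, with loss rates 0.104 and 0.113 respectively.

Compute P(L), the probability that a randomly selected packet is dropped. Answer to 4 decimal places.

P(L|P1) = 0.49·0.052 + 0.51·0.02 = 0.02548 + 0.0102 = 0.03568
P(L|P2) = 0.18·0.104 + 0.82·0.113 = 0.01872 + 0.09266 = 0.11138
Then overall,
P(L) = 0.27·0.03568 + 0.73·0.11138
      = 0.0096336 + 0.0813074 = 0.090941

0.0909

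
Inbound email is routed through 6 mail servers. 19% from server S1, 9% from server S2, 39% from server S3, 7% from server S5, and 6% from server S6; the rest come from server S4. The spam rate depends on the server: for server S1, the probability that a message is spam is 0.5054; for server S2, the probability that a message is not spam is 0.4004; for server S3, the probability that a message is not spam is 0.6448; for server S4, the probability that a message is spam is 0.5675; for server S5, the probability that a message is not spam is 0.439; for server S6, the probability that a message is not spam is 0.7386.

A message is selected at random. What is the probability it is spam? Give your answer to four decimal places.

0.4570

P(S4) = 1 − (0.19 + 0.09 + 0.39 + 0.07 + 0.06) = 0.2.
P(S|S2) = 1 − 0.4004 = 0.5996.
P(S|S3) = 1 − 0.6448 = 0.3552.
P(S|S5) = 1 − 0.439 = 0.561.
P(S|S6) = 1 − 0.7386 = 0.2614.
P(S) = P(S|S1)·P(S1) + P(S|S2)·P(S2) + P(S|S3)·P(S3) + P(S|S4)·P(S4) + P(S|S5)·P(S5) + P(S|S6)·P(S6)
      = 0.5054·0.19 + 0.5996·0.09 + 0.3552·0.39 + 0.5675·0.2 + 0.561·0.07 + 0.2614·0.06
      = 0.096026 + 0.053964 + 0.138528 + 0.1135 + 0.03927 + 0.015684 = 0.456972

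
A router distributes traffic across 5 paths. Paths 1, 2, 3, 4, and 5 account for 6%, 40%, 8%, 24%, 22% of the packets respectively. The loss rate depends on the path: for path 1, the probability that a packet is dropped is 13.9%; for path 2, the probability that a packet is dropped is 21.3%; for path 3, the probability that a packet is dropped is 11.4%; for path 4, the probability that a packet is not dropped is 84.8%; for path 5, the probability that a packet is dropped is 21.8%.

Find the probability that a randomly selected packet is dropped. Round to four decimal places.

P(L|4) = 1 − 0.848 = 0.152.
P(L) = P(L|1)·P(1) + P(L|2)·P(2) + P(L|3)·P(3) + P(L|4)·P(4) + P(L|5)·P(5)
      = 0.139·0.06 + 0.213·0.4 + 0.114·0.08 + 0.152·0.24 + 0.218·0.22
      = 0.00834 + 0.0852 + 0.00912 + 0.03648 + 0.04796 = 0.1871

P(L) ≈ 0.1871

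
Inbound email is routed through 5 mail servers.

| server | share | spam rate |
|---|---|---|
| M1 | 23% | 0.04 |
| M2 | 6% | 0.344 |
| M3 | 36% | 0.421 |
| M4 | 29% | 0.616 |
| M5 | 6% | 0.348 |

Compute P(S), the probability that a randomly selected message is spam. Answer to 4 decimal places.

By the law of total probability,
P(S) = P(S|M1)·P(M1) + P(S|M2)·P(M2) + P(S|M3)·P(M3) + P(S|M4)·P(M4) + P(S|M5)·P(M5)
      = 0.04·0.23 + 0.344·0.06 + 0.421·0.36 + 0.616·0.29 + 0.348·0.06
      = 0.0092 + 0.02064 + 0.15156 + 0.17864 + 0.02088 = 0.38092

0.3809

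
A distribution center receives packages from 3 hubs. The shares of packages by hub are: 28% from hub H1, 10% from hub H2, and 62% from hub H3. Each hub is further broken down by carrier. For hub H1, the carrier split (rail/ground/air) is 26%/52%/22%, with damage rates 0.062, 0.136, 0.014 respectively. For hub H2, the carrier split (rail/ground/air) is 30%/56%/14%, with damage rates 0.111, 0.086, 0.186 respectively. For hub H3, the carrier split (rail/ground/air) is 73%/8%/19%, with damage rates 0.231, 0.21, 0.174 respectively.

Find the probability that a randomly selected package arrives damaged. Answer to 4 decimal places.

0.1714

P(D|H1) = 0.26·0.062 + 0.52·0.136 + 0.22·0.014 = 0.01612 + 0.07072 + 0.00308 = 0.08992
P(D|H2) = 0.3·0.111 + 0.56·0.086 + 0.14·0.186 = 0.0333 + 0.04816 + 0.02604 = 0.1075
P(D|H3) = 0.73·0.231 + 0.08·0.21 + 0.19·0.174 = 0.16863 + 0.0168 + 0.03306 = 0.21849
By total probability over the outer partition,
P(D) = 0.28·0.08992 + 0.1·0.1075 + 0.62·0.21849
      = 0.0251776 + 0.01075 + 0.1354638 = 0.1713914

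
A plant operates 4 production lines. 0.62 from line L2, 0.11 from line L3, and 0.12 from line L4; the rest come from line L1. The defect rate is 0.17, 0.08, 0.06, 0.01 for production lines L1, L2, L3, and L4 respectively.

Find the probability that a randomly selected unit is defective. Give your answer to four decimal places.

0.0829

P(L1) = 1 − (0.62 + 0.11 + 0.12) = 0.15.
Summing over the partition,
P(D) = P(D|L1)·P(L1) + P(D|L2)·P(L2) + P(D|L3)·P(L3) + P(D|L4)·P(L4)
      = 0.17·0.15 + 0.08·0.62 + 0.06·0.11 + 0.01·0.12
      = 0.0255 + 0.0496 + 0.0066 + 0.0012 = 0.0829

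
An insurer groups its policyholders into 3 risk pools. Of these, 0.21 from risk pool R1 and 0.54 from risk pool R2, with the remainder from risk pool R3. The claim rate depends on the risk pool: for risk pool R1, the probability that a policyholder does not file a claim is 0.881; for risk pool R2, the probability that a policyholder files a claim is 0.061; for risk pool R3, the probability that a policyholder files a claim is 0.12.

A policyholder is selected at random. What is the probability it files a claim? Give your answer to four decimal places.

P(C) ≈ 0.0879

P(R3) = 1 − (0.21 + 0.54) = 0.25.
P(C|R1) = 1 − 0.881 = 0.119.
Summing over the partition,
P(C) = P(C|R1)·P(R1) + P(C|R2)·P(R2) + P(C|R3)·P(R3)
      = 0.119·0.21 + 0.061·0.54 + 0.12·0.25
      = 0.02499 + 0.03294 + 0.03 = 0.08793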